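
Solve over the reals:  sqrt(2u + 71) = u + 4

Square both sides: 2u + 71 = (u + 4)^2.
Expand and rearrange: u^2 + 6u - 55 = 0.
Solving gives u = 5 or u = -11.
Check each candidate in the original equation:
  u = 5: sqrt(81) = 9, while u + 4 = 9 — valid.
  u = -11: sqrt(49) = 7, while u + 4 = -7 — extraneous.

u = 5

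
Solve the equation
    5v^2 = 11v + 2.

Rearrange to standard form: 5v^2 - 11v - 2 = 0.
Discriminant: (-11)^2 - 4*5*(-2) = 161.
Quadratic formula: v = (11 +/- sqrt(161)) / 10.
So v = 11/10 + sqrt(161)/10 ~= 2.3689 or v = 11/10 - sqrt(161)/10 ~= -0.1689.

v = -0.1689 or v = 2.3689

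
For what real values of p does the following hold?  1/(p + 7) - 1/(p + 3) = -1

p = -7.8284 or p = -2.1716

Multiply both sides by (p + 7)(p + 3):
(p + 3) - (p + 7) = -(p + 7)(p + 3).
Expand and collect terms: -p^2 - 10p - 17 = 0.
By the quadratic formula, p = (10 +/- sqrt(32)) / -2, so p ~= -7.8284 or p ~= -2.1716.
Neither value makes a denominator zero (p != -7, p != -3), so both are valid.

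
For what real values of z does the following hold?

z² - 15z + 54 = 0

z = 6 or z = 9

Factor: (z - 6)(z - 9) = 0.
So z = 6 or z = 9.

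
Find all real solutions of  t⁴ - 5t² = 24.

Let u = t². The equation becomes u² - 5u - 24 = 0.
Factor: (u + 3)(u - 8) = 0, so u = -3 or u = 8.
t² = -3 < 0 has no real solution.
t² = 8 gives t = ±2·√(2) ≈ ±2.8284.

t = -2.8284 or t = 2.8284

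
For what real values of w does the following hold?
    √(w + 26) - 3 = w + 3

w = -1

Isolate the radical: √(w + 26) = w + 6.
Square both sides: w + 26 = (w + 6)².
Expand and rearrange: w² + 11w + 10 = 0.
Solving gives w = -1 or w = -10.
Check each candidate in the original equation:
  w = -1: √(25) = 5, while w + 6 = 5 — valid.
  w = -10: √(16) = 4, while w + 6 = -4 — extraneous.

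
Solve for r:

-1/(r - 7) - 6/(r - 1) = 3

Multiply both sides by (r - 7)(r - 1):
-(r - 1) - 6(r - 7) = 3(r - 7)(r - 1).
Expand and collect terms: 3r^2 - 17r - 22 = 0.
By the quadratic formula, r = (17 +/- sqrt(553)) / 6, so r ~= 6.7527 or r ~= -1.086.
Neither value makes a denominator zero (r != 7, r != 1), so both are valid.

r = -1.086 or r = 6.7527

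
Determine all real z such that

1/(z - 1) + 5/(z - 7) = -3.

z = 0.5505 or z = 5.4495

Multiply both sides by (z - 1)(z - 7):
(z - 7) + 5(z - 1) = -3(z - 1)(z - 7).
Expand and collect terms: -3z^2 + 18z - 9 = 0.
By the quadratic formula, z = (-18 +/- sqrt(216)) / -6, so z ~= 0.5505 or z ~= 5.4495.
Neither value makes a denominator zero (z != 1, z != 7), so both are valid.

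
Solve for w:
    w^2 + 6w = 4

w = -6.6056 or w = 0.6056

Rearrange to standard form: w^2 + 6w - 4 = 0.
Discriminant: (6)^2 - 4*1*(-4) = 52.
Quadratic formula: w = (-6 +/- sqrt(52)) / 2.
So w = -3 + sqrt(13) ~= 0.6056 or w = -sqrt(13) - 3 ~= -6.6056.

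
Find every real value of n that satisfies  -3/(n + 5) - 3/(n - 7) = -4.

n = -4.2967 or n = 7.7967

Multiply both sides by (n + 5)(n - 7):
-3(n - 7) - 3(n + 5) = -4(n + 5)(n - 7).
Expand and collect terms: -4n² + 14n + 134 = 0.
By the quadratic formula, n = (-14 ± √2340) / -8, so n ≈ -4.2967 or n ≈ 7.7967.
Neither value makes a denominator zero (n ≠ -5, n ≠ 7), so both are valid.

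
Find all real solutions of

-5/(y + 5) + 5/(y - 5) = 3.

Multiply both sides by (y + 5)(y - 5):
-5(y - 5) + 5(y + 5) = 3(y + 5)(y - 5).
Expand and collect terms: 3y^2 - 125 = 0.
By the quadratic formula, y = (0 +/- sqrt(1500)) / 6, so y ~= 6.455 or y ~= -6.455.
Neither value makes a denominator zero (y != -5, y != 5), so both are valid.

y = -6.455 or y = 6.455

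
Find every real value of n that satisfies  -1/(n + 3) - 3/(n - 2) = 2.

n = -3.6794 or n = 0.6794

Multiply both sides by (n + 3)(n - 2):
-(n - 2) - 3(n + 3) = 2(n + 3)(n - 2).
Expand and collect terms: 2n^2 + 6n - 5 = 0.
By the quadratic formula, n = (-6 +/- sqrt(76)) / 4, so n ~= 0.6794 or n ~= -3.6794.
Neither value makes a denominator zero (n != -3, n != 2), so both are valid.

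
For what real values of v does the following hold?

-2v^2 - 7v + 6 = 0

v = -4.2122 or v = 0.7122

Discriminant: (-7)^2 - 4*(-2)*6 = 97.
Quadratic formula: v = (7 +/- sqrt(97)) / (-4).
So v = -sqrt(97)/4 - 7/4 ~= -4.2122 or v = -7/4 + sqrt(97)/4 ~= 0.7122.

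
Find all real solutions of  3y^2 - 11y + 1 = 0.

Discriminant: (-11)^2 - 4*3*1 = 109.
Quadratic formula: y = (11 +/- sqrt(109)) / 6.
So y = sqrt(109)/6 + 11/6 ~= 3.5734 or y = 11/6 - sqrt(109)/6 ~= 0.0933.

y = 0.0933 or y = 3.5734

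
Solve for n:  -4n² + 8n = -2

n = -0.2247 or n = 2.2247

Rearrange to standard form: -4n² + 8n + 2 = 0.
Discriminant: (8)² − 4·(-4)·2 = 96.
Quadratic formula: n = (-8 ± √96) / (-8).
So n = 1 - √(6)/2 ≈ -0.2247 or n = 1 + √(6)/2 ≈ 2.2247.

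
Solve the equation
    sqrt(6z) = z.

Square both sides: 6z = (z)^2.
Expand and rearrange: z^2 - 6z = 0.
Solving gives z = 6 or z = 0.
Check each candidate in the original equation:
  z = 6: sqrt(36) = 6, while z = 6 — valid.
  z = 0: sqrt(0) = 0, while z = 0 — valid.

z = 0 or z = 6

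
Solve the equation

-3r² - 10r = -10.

Rearrange to standard form: -3r² - 10r + 10 = 0.
Discriminant: (-10)² − 4·(-3)·10 = 220.
Quadratic formula: r = (10 ± √220) / (-6).
So r = -√(55)/3 - 5/3 ≈ -4.1387 or r = -5/3 + √(55)/3 ≈ 0.8054.

r = -4.1387 or r = 0.8054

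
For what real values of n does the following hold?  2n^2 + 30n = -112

n = -8 or n = -7

Bring every term to one side: 2n^2 + 30n + 112 = 0.
Factor: 2(n + 8)(n + 7) = 0.
So n = -8 or n = -7.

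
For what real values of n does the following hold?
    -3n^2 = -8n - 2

n = -0.2301 or n = 2.8968

Rearrange to standard form: -3n^2 + 8n + 2 = 0.
Discriminant: (8)^2 - 4*(-3)*2 = 88.
Quadratic formula: n = (-8 +/- sqrt(88)) / (-6).
So n = 4/3 - sqrt(22)/3 ~= -0.2301 or n = 4/3 + sqrt(22)/3 ~= 2.8968.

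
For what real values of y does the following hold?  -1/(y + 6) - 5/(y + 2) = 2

Multiply both sides by (y + 6)(y + 2):
-(y + 2) - 5(y + 6) = 2(y + 6)(y + 2).
Expand and collect terms: 2y² + 22y + 56 = 0.
Factor or apply the quadratic formula: y = -4 or y = -7.
Neither value makes a denominator zero (y ≠ -6, y ≠ -2), so both are valid.

y = -7 or y = -4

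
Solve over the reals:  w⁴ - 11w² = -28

w = -2.6458 or w = -2 or w = 2 or w = 2.6458

Let u = w². The equation becomes u² - 11u + 28 = 0.
Factor: (u - 4)(u - 7) = 0, so u = 4 or u = 7.
w² = 4 gives w = ±2.
w² = 7 gives w = ±√(7) ≈ ±2.6458.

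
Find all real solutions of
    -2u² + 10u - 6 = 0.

u = 0.6972 or u = 4.3028

Discriminant: (10)² − 4·(-2)·(-6) = 52.
Quadratic formula: u = (-10 ± √52) / (-4).
So u = 5/2 - √(13)/2 ≈ 0.6972 or u = √(13)/2 + 5/2 ≈ 4.3028.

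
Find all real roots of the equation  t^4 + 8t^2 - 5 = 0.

Let u = t^2. The equation becomes u^2 + 8u - 5 = 0.
By the quadratic formula, u = -4 + sqrt(21) or u = -sqrt(21) - 4.
t^2 = -4 + sqrt(21) gives t = +/-sqrt(-4 + sqrt(21)) ~= +/-0.7633.
t^2 = -sqrt(21) - 4 < 0 has no real solution.

t = -0.7633 or t = 0.7633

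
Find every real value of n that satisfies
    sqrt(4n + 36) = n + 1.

Square both sides: 4n + 36 = (n + 1)^2.
Expand and rearrange: n^2 - 2n - 35 = 0.
Solving gives n = 7 or n = -5.
Check each candidate in the original equation:
  n = 7: sqrt(64) = 8, while n + 1 = 8 — valid.
  n = -5: sqrt(16) = 4, while n + 1 = -4 — extraneous.

n = 7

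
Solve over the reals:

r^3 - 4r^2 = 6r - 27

r = -2.5414 or r = 3 or r = 3.5414

Rearrange: r^3 - 4r^2 - 6r + 27 = 0.
Possible rational roots are divisors of 27. Testing r = 3 gives 0, so (r - 3) is a factor.
Divide: r^3 - 4r^2 - 6r + 27 = (r - 3)(r^2 - r - 9).
Apply the quadratic formula to r^2 - r - 9 = 0: r = (1 +/- sqrt(37))/2, i.e. r ~= 3.5414 or r ~= -2.5414.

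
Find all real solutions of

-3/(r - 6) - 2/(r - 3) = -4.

Multiply both sides by (r - 6)(r - 3):
-3(r - 3) - 2(r - 6) = -4(r - 6)(r - 3).
Expand and collect terms: -4r^2 + 41r - 93 = 0.
By the quadratic formula, r = (-41 +/- sqrt(193)) / -8, so r ~= 3.3884 or r ~= 6.8616.
Neither value makes a denominator zero (r != 6, r != 3), so both are valid.

r = 3.3884 or r = 6.8616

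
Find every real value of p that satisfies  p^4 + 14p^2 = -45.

No real solutions.

Let u = p^2. The equation becomes u^2 + 14u + 45 = 0.
Factor: (u + 9)(u + 5) = 0, so u = -9 or u = -5.
p^2 = -9 < 0 has no real solution.
p^2 = -5 < 0 has no real solution.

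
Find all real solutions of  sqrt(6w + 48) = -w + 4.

w = -2

Square both sides: 6w + 48 = (-w + 4)^2.
Expand and rearrange: w^2 - 14w - 32 = 0.
Solving gives w = 16 or w = -2.
Check each candidate in the original equation:
  w = 16: sqrt(144) = 12, while -w + 4 = -12 — extraneous.
  w = -2: sqrt(36) = 6, while -w + 4 = 6 — valid.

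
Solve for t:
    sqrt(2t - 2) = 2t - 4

Square both sides: 2t - 2 = (2t - 4)^2.
Expand and rearrange: 4t^2 - 18t + 18 = 0.
Solving gives t = 3 or t = 1.5.
Check each candidate in the original equation:
  t = 3: sqrt(4) = 2, while 2t - 4 = 2 — valid.
  t = 1.5: sqrt(1) = 1, while 2t - 4 = -1 — extraneous.

t = 3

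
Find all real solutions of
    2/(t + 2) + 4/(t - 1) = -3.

Multiply both sides by (t + 2)(t - 1):
2(t - 1) + 4(t + 2) = -3(t + 2)(t - 1).
Expand and collect terms: -3t^2 - 9t = 0.
Factor or apply the quadratic formula: t = -3 or t = 0.
Neither value makes a denominator zero (t != -2, t != 1), so both are valid.

t = -3 or t = 0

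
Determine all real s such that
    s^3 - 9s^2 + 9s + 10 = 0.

Possible rational roots are divisors of 10. Testing s = 2 gives 0, so (s - 2) is a factor.
Divide: s^3 - 9s^2 + 9s + 10 = (s - 2)(s^2 - 7s - 5).
Apply the quadratic formula to s^2 - 7s - 5 = 0: s = (7 +/- sqrt(69))/2, i.e. s ~= 7.6533 or s ~= -0.6533.

s = -0.6533 or s = 2 or s = 7.6533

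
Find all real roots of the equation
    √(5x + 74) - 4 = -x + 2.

Isolate the radical: √(5x + 74) = -x + 6.
Square both sides: 5x + 74 = (-x + 6)².
Expand and rearrange: x² - 17x - 38 = 0.
Solving gives x = 19 or x = -2.
Check each candidate in the original equation:
  x = 19: √(169) = 13, while -x + 6 = -13 — extraneous.
  x = -2: √(64) = 8, while -x + 6 = 8 — valid.

x = -2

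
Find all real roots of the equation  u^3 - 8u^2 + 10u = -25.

u = -1.1926 or u = 4.1926 or u = 5

Rearrange: u^3 - 8u^2 + 10u + 25 = 0.
Possible rational roots are divisors of 25. Testing u = 5 gives 0, so (u - 5) is a factor.
Divide: u^3 - 8u^2 + 10u + 25 = (u - 5)(u^2 - 3u - 5).
Apply the quadratic formula to u^2 - 3u - 5 = 0: u = (3 +/- sqrt(29))/2, i.e. u ~= 4.1926 or u ~= -1.1926.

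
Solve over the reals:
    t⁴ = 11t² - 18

Let u = t². The equation becomes u² - 11u + 18 = 0.
Factor: (u - 2)(u - 9) = 0, so u = 2 or u = 9.
t² = 2 gives t = ±√(2) ≈ ±1.4142.
t² = 9 gives t = ±3.

t = -3 or t = -1.4142 or t = 1.4142 or t = 3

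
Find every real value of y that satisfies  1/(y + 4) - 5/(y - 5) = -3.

Multiply both sides by (y + 4)(y - 5):
(y - 5) - 5(y + 4) = -3(y + 4)(y - 5).
Expand and collect terms: -3y^2 + 7y + 85 = 0.
By the quadratic formula, y = (-7 +/- sqrt(1069)) / -6, so y ~= -4.2826 or y ~= 6.6159.
Neither value makes a denominator zero (y != -4, y != 5), so both are valid.

y = -4.2826 or y = 6.6159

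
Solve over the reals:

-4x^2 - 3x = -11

Rearrange to standard form: -4x^2 - 3x + 11 = 0.
Discriminant: (-3)^2 - 4*(-4)*11 = 185.
Quadratic formula: x = (3 +/- sqrt(185)) / (-8).
So x = -sqrt(185)/8 - 3/8 ~= -2.0752 or x = -3/8 + sqrt(185)/8 ~= 1.3252.

x = -2.0752 or x = 1.3252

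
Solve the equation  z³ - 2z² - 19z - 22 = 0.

z = -2 or z = -1.873 or z = 5.873

Possible rational roots are divisors of -22. Testing z = -2 gives 0, so (z + 2) is a factor.
Divide: z³ - 2z² - 19z - 22 = (z + 2)(z² - 4z - 11).
Apply the quadratic formula to z² - 4z - 11 = 0: z = (4 ± √60)/2, i.e. z ≈ 5.873 or z ≈ -1.873.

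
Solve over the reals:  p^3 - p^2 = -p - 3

p = -1

Rearrange: p^3 - p^2 + p + 3 = 0.
Possible rational roots are divisors of 3. Testing p = -1 gives 0, so (p + 1) is a factor.
Divide: p^3 - p^2 + p + 3 = (p + 1)(p^2 - 2p + 3).
The quadratic p^2 - 2p + 3 has discriminant -8 < 0, so no further real roots.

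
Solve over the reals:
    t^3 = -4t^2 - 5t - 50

Rearrange: t^3 + 4t^2 + 5t + 50 = 0.
Possible rational roots are divisors of 50. Testing t = -5 gives 0, so (t + 5) is a factor.
Divide: t^3 + 4t^2 + 5t + 50 = (t + 5)(t^2 - t + 10).
The quadratic t^2 - t + 10 has discriminant -39 < 0, so no further real roots.

t = -5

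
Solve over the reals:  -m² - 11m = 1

Rearrange to standard form: -m² - 11m - 1 = 0.
Discriminant: (-11)² − 4·(-1)·(-1) = 117.
Quadratic formula: m = (11 ± √117) / (-2).
So m = -11/2 - 3·√(13)/2 ≈ -10.9083 or m = -11/2 + 3·√(13)/2 ≈ -0.0917.

m = -10.9083 or m = -0.0917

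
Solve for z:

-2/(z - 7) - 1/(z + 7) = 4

Multiply both sides by (z - 7)(z + 7):
-2(z + 7) - (z - 7) = 4(z - 7)(z + 7).
Expand and collect terms: 4z² + 3z - 189 = 0.
By the quadratic formula, z = (-3 ± √3033) / 8, so z ≈ 6.5091 or z ≈ -7.2591.
Neither value makes a denominator zero (z ≠ 7, z ≠ -7), so both are valid.

z = -7.2591 or z = 6.5091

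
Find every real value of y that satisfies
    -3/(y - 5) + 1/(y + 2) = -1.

y = -2.7202 or y = 7.7202

Multiply both sides by (y - 5)(y + 2):
-3(y + 2) + (y - 5) = -(y - 5)(y + 2).
Expand and collect terms: -y² + 5y + 21 = 0.
By the quadratic formula, y = (-5 ± √109) / -2, so y ≈ -2.7202 or y ≈ 7.7202.
Neither value makes a denominator zero (y ≠ 5, y ≠ -2), so both are valid.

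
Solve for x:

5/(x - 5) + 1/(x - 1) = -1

x = -2.2361 or x = 2.2361

Multiply both sides by (x - 5)(x - 1):
5(x - 1) + (x - 5) = -(x - 5)(x - 1).
Expand and collect terms: -x^2 + 5 = 0.
By the quadratic formula, x = (0 +/- sqrt(20)) / -2, so x ~= -2.2361 or x ~= 2.2361.
Neither value makes a denominator zero (x != 5, x != 1), so both are valid.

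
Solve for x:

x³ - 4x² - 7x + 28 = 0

Possible rational roots are divisors of 28. Testing x = 4 gives 0, so (x - 4) is a factor.
Divide: x³ - 4x² - 7x + 28 = (x - 4)(x² - 7).
Apply the quadratic formula to x² - 7 = 0: x = (0 ± √28)/2, i.e. x ≈ 2.6458 or x ≈ -2.6458.

x = -2.6458 or x = 2.6458 or x = 4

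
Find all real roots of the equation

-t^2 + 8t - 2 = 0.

Discriminant: (8)^2 - 4*(-1)*(-2) = 56.
Quadratic formula: t = (-8 +/- sqrt(56)) / (-2).
So t = 4 - sqrt(14) ~= 0.2583 or t = sqrt(14) + 4 ~= 7.7417.

t = 0.2583 or t = 7.7417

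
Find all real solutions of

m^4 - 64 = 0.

m = -2.8284 or m = 2.8284

Let u = m^2. The equation becomes u^2 - 64 = 0.
Factor: (u + 8)(u - 8) = 0, so u = -8 or u = 8.
m^2 = -8 < 0 has no real solution.
m^2 = 8 gives m = +/-2*sqrt(2) ~= +/-2.8284.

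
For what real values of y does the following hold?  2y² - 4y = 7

Rearrange to standard form: 2y² - 4y - 7 = 0.
Discriminant: (-4)² − 4·2·(-7) = 72.
Quadratic formula: y = (4 ± √72) / 4.
So y = 1 + 3·√(2)/2 ≈ 3.1213 or y = 1 - 3·√(2)/2 ≈ -1.1213.

y = -1.1213 or y = 3.1213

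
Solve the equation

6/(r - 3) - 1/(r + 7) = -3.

r = -6.5787 or r = 0.912

Multiply both sides by (r - 3)(r + 7):
6(r + 7) - (r - 3) = -3(r - 3)(r + 7).
Expand and collect terms: -3r^2 - 17r + 18 = 0.
By the quadratic formula, r = (17 +/- sqrt(505)) / -6, so r ~= -6.5787 or r ~= 0.912.
Neither value makes a denominator zero (r != 3, r != -7), so both are valid.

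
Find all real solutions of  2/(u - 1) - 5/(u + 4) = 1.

u = -8.099 or u = 2.099

Multiply both sides by (u - 1)(u + 4):
2(u + 4) - 5(u - 1) = (u - 1)(u + 4).
Expand and collect terms: u² + 6u - 17 = 0.
By the quadratic formula, u = (-6 ± √104) / 2, so u ≈ 2.099 or u ≈ -8.099.
Neither value makes a denominator zero (u ≠ 1, u ≠ -4), so both are valid.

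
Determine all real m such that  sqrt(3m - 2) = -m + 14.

m = 9

Square both sides: 3m - 2 = (-m + 14)^2.
Expand and rearrange: m^2 - 31m + 198 = 0.
Solving gives m = 22 or m = 9.
Check each candidate in the original equation:
  m = 22: sqrt(64) = 8, while -m + 14 = -8 — extraneous.
  m = 9: sqrt(25) = 5, while -m + 14 = 5 — valid.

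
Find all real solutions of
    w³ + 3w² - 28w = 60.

w = -6 or w = -2 or w = 5

Rearrange: w³ + 3w² - 28w - 60 = 0.
Possible rational roots are divisors of -60. Testing w = 5 gives 0, so (w - 5) is a factor.
Divide: w³ + 3w² - 28w - 60 = (w - 5)(w² + 8w + 12).
Factor the quadratic: w = -2 or w = -6.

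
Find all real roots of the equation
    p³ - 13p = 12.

p = -3 or p = -1 or p = 4

Rearrange: p³ - 13p - 12 = 0.
Possible rational roots are divisors of -12. Testing p = -3 gives 0, so (p + 3) is a factor.
Divide: p³ - 13p - 12 = (p + 3)(p² - 3p - 4).
Factor the quadratic: p = 4 or p = -1.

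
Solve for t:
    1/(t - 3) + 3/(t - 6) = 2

Multiply both sides by (t - 3)(t - 6):
(t - 6) + 3(t - 3) = 2(t - 3)(t - 6).
Expand and collect terms: 2t² - 22t + 51 = 0.
By the quadratic formula, t = (22 ± √76) / 4, so t ≈ 7.6794 or t ≈ 3.3206.
Neither value makes a denominator zero (t ≠ 3, t ≠ 6), so both are valid.

t = 3.3206 or t = 7.6794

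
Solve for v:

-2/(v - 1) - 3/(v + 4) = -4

Multiply both sides by (v - 1)(v + 4):
-2(v + 4) - 3(v - 1) = -4(v - 1)(v + 4).
Expand and collect terms: -4v^2 - 7v + 21 = 0.
By the quadratic formula, v = (7 +/- sqrt(385)) / -8, so v ~= -3.3277 or v ~= 1.5777.
Neither value makes a denominator zero (v != 1, v != -4), so both are valid.

v = -3.3277 or v = 1.5777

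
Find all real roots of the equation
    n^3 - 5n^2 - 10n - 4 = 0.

Possible rational roots are divisors of -4. Testing n = -1 gives 0, so (n + 1) is a factor.
Divide: n^3 - 5n^2 - 10n - 4 = (n + 1)(n^2 - 6n - 4).
Apply the quadratic formula to n^2 - 6n - 4 = 0: n = (6 +/- sqrt(52))/2, i.e. n ~= 6.6056 or n ~= -0.6056.

n = -1 or n = -0.6056 or n = 6.6056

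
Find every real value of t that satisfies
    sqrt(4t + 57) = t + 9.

Square both sides: 4t + 57 = (t + 9)^2.
Expand and rearrange: t^2 + 14t + 24 = 0.
Solving gives t = -2 or t = -12.
Check each candidate in the original equation:
  t = -2: sqrt(49) = 7, while t + 9 = 7 — valid.
  t = -12: sqrt(9) = 3, while t + 9 = -3 — extraneous.

t = -2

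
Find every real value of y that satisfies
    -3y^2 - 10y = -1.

Rearrange to standard form: -3y^2 - 10y + 1 = 0.
Discriminant: (-10)^2 - 4*(-3)*1 = 112.
Quadratic formula: y = (10 +/- sqrt(112)) / (-6).
So y = -2*sqrt(7)/3 - 5/3 ~= -3.4305 or y = -5/3 + 2*sqrt(7)/3 ~= 0.0972.

y = -3.4305 or y = 0.0972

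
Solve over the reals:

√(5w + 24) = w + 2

w = 5

Square both sides: 5w + 24 = (w + 2)².
Expand and rearrange: w² - w - 20 = 0.
Solving gives w = 5 or w = -4.
Check each candidate in the original equation:
  w = 5: √(49) = 7, while w + 2 = 7 — valid.
  w = -4: √(4) = 2, while w + 2 = -2 — extraneous.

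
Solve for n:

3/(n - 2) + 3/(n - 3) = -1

Multiply both sides by (n - 2)(n - 3):
3(n - 3) + 3(n - 2) = -(n - 2)(n - 3).
Expand and collect terms: -n² - n + 9 = 0.
By the quadratic formula, n = (1 ± √37) / -2, so n ≈ -3.5414 or n ≈ 2.5414.
Neither value makes a denominator zero (n ≠ 2, n ≠ 3), so both are valid.

n = -3.5414 or n = 2.5414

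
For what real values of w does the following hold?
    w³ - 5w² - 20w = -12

Rearrange: w³ - 5w² - 20w + 12 = 0.
Possible rational roots are divisors of 12. Testing w = -3 gives 0, so (w + 3) is a factor.
Divide: w³ - 5w² - 20w + 12 = (w + 3)(w² - 8w + 4).
Apply the quadratic formula to w² - 8w + 4 = 0: w = (8 ± √48)/2, i.e. w ≈ 7.4641 or w ≈ 0.5359.

w = -3 or w = 0.5359 or w = 7.4641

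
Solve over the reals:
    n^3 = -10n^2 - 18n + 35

Rearrange: n^3 + 10n^2 + 18n - 35 = 0.
Possible rational roots are divisors of -35. Testing n = -5 gives 0, so (n + 5) is a factor.
Divide: n^3 + 10n^2 + 18n - 35 = (n + 5)(n^2 + 5n - 7).
Apply the quadratic formula to n^2 + 5n - 7 = 0: n = (-5 +/- sqrt(53))/2, i.e. n ~= 1.1401 or n ~= -6.1401.

n = -6.1401 or n = -5 or n = 1.1401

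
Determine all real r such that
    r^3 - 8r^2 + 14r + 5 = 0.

r = -0.3028 or r = 3.3028 or r = 5

Possible rational roots are divisors of 5. Testing r = 5 gives 0, so (r - 5) is a factor.
Divide: r^3 - 8r^2 + 14r + 5 = (r - 5)(r^2 - 3r - 1).
Apply the quadratic formula to r^2 - 3r - 1 = 0: r = (3 +/- sqrt(13))/2, i.e. r ~= 3.3028 or r ~= -0.3028.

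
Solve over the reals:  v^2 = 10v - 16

Bring every term to one side: v^2 - 10v + 16 = 0.
Factor: (v - 8)(v - 2) = 0.
So v = 8 or v = 2.

v = 2 or v = 8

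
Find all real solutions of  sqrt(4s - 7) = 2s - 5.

Square both sides: 4s - 7 = (2s - 5)^2.
Expand and rearrange: 4s^2 - 24s + 32 = 0.
Solving gives s = 4 or s = 2.
Check each candidate in the original equation:
  s = 4: sqrt(9) = 3, while 2s - 5 = 3 — valid.
  s = 2: sqrt(1) = 1, while 2s - 5 = -1 — extraneous.

s = 4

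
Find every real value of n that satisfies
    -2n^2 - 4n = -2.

n = -2.4142 or n = 0.4142

Rearrange to standard form: -2n^2 - 4n + 2 = 0.
Discriminant: (-4)^2 - 4*(-2)*2 = 32.
Quadratic formula: n = (4 +/- sqrt(32)) / (-4).
So n = -sqrt(2) - 1 ~= -2.4142 or n = -1 + sqrt(2) ~= 0.4142.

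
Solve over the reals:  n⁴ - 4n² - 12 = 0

Let u = n². The equation becomes u² - 4u - 12 = 0.
Factor: (u + 2)(u - 6) = 0, so u = -2 or u = 6.
n² = -2 < 0 has no real solution.
n² = 6 gives n = ±√(6) ≈ ±2.4495.

n = -2.4495 or n = 2.4495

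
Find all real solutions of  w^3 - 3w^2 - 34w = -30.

w = -5 or w = 0.8377 or w = 7.1623

Rearrange: w^3 - 3w^2 - 34w + 30 = 0.
Possible rational roots are divisors of 30. Testing w = -5 gives 0, so (w + 5) is a factor.
Divide: w^3 - 3w^2 - 34w + 30 = (w + 5)(w^2 - 8w + 6).
Apply the quadratic formula to w^2 - 8w + 6 = 0: w = (8 +/- sqrt(40))/2, i.e. w ~= 7.1623 or w ~= 0.8377.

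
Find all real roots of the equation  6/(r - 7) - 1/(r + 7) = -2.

Multiply both sides by (r - 7)(r + 7):
6(r + 7) - (r - 7) = -2(r - 7)(r + 7).
Expand and collect terms: -2r² - 5r + 49 = 0.
By the quadratic formula, r = (5 ± √417) / -4, so r ≈ -6.3551 or r ≈ 3.8551.
Neither value makes a denominator zero (r ≠ 7, r ≠ -7), so both are valid.

r = -6.3551 or r = 3.8551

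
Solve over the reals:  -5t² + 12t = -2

Rearrange to standard form: -5t² + 12t + 2 = 0.
Discriminant: (12)² − 4·(-5)·2 = 184.
Quadratic formula: t = (-12 ± √184) / (-10).
So t = 6/5 - √(46)/5 ≈ -0.1565 or t = 6/5 + √(46)/5 ≈ 2.5565.

t = -0.1565 or t = 2.5565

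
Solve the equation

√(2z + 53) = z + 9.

z = -2

Square both sides: 2z + 53 = (z + 9)².
Expand and rearrange: z² + 16z + 28 = 0.
Solving gives z = -2 or z = -14.
Check each candidate in the original equation:
  z = -2: √(49) = 7, while z + 9 = 7 — valid.
  z = -14: √(25) = 5, while z + 9 = -5 — extraneous.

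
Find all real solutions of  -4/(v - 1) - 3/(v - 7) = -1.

v = 3.228 or v = 11.772

Multiply both sides by (v - 1)(v - 7):
-4(v - 7) - 3(v - 1) = -(v - 1)(v - 7).
Expand and collect terms: -v² + 15v - 38 = 0.
By the quadratic formula, v = (-15 ± √73) / -2, so v ≈ 3.228 or v ≈ 11.772.
Neither value makes a denominator zero (v ≠ 1, v ≠ 7), so both are valid.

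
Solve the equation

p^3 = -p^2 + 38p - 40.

Rearrange: p^3 + p^2 - 38p + 40 = 0.
Possible rational roots are divisors of 40. Testing p = 5 gives 0, so (p - 5) is a factor.
Divide: p^3 + p^2 - 38p + 40 = (p - 5)(p^2 + 6p - 8).
Apply the quadratic formula to p^2 + 6p - 8 = 0: p = (-6 +/- sqrt(68))/2, i.e. p ~= 1.1231 or p ~= -7.1231.

p = -7.1231 or p = 1.1231 or p = 5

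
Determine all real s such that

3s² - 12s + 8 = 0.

s = 0.8453 or s = 3.1547

Discriminant: (-12)² − 4·3·8 = 48.
Quadratic formula: s = (12 ± √48) / 6.
So s = 2·√(3)/3 + 2 ≈ 3.1547 or s = 2 - 2·√(3)/3 ≈ 0.8453.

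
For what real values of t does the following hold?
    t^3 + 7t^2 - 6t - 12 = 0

t = -7.5826 or t = -1 or t = 1.5826

Possible rational roots are divisors of -12. Testing t = -1 gives 0, so (t + 1) is a factor.
Divide: t^3 + 7t^2 - 6t - 12 = (t + 1)(t^2 + 6t - 12).
Apply the quadratic formula to t^2 + 6t - 12 = 0: t = (-6 +/- sqrt(84))/2, i.e. t ~= 1.5826 or t ~= -7.5826.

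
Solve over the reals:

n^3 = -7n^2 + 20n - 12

n = -9.2915 or n = 1 or n = 1.2915

Rearrange: n^3 + 7n^2 - 20n + 12 = 0.
Possible rational roots are divisors of 12. Testing n = 1 gives 0, so (n - 1) is a factor.
Divide: n^3 + 7n^2 - 20n + 12 = (n - 1)(n^2 + 8n - 12).
Apply the quadratic formula to n^2 + 8n - 12 = 0: n = (-8 +/- sqrt(112))/2, i.e. n ~= 1.2915 or n ~= -9.2915.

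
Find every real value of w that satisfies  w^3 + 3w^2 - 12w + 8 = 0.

w = -5.4641 or w = 1 or w = 1.4641

Possible rational roots are divisors of 8. Testing w = 1 gives 0, so (w - 1) is a factor.
Divide: w^3 + 3w^2 - 12w + 8 = (w - 1)(w^2 + 4w - 8).
Apply the quadratic formula to w^2 + 4w - 8 = 0: w = (-4 +/- sqrt(48))/2, i.e. w ~= 1.4641 or w ~= -5.4641.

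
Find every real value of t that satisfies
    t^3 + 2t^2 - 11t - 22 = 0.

t = -3.3166 or t = -2 or t = 3.3166

Possible rational roots are divisors of -22. Testing t = -2 gives 0, so (t + 2) is a factor.
Divide: t^3 + 2t^2 - 11t - 22 = (t + 2)(t^2 - 11).
Apply the quadratic formula to t^2 - 11 = 0: t = (0 +/- sqrt(44))/2, i.e. t ~= 3.3166 or t ~= -3.3166.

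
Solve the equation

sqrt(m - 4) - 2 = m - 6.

m = 4 or m = 5

Isolate the radical: sqrt(m - 4) = m - 4.
Square both sides: m - 4 = (m - 4)^2.
Expand and rearrange: m^2 - 9m + 20 = 0.
Solving gives m = 5 or m = 4.
Check each candidate in the original equation:
  m = 5: sqrt(1) = 1, while m - 4 = 1 — valid.
  m = 4: sqrt(0) = 0, while m - 4 = 0 — valid.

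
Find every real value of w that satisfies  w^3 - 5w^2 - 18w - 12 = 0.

w = -1.5826 or w = -1 or w = 7.5826

Possible rational roots are divisors of -12. Testing w = -1 gives 0, so (w + 1) is a factor.
Divide: w^3 - 5w^2 - 18w - 12 = (w + 1)(w^2 - 6w - 12).
Apply the quadratic formula to w^2 - 6w - 12 = 0: w = (6 +/- sqrt(84))/2, i.e. w ~= 7.5826 or w ~= -1.5826.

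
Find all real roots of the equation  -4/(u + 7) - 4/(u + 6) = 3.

u = -9.2573 or u = -6.4093

Multiply both sides by (u + 7)(u + 6):
-4(u + 6) - 4(u + 7) = 3(u + 7)(u + 6).
Expand and collect terms: 3u² + 47u + 178 = 0.
By the quadratic formula, u = (-47 ± √73) / 6, so u ≈ -6.4093 or u ≈ -9.2573.
Neither value makes a denominator zero (u ≠ -7, u ≠ -6), so both are valid.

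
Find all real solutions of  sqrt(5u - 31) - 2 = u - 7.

u = 7 or u = 8

Isolate the radical: sqrt(5u - 31) = u - 5.
Square both sides: 5u - 31 = (u - 5)^2.
Expand and rearrange: u^2 - 15u + 56 = 0.
Solving gives u = 8 or u = 7.
Check each candidate in the original equation:
  u = 8: sqrt(9) = 3, while u - 5 = 3 — valid.
  u = 7: sqrt(4) = 2, while u - 5 = 2 — valid.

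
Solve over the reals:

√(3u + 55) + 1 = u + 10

u = -2

Isolate the radical: √(3u + 55) = u + 9.
Square both sides: 3u + 55 = (u + 9)².
Expand and rearrange: u² + 15u + 26 = 0.
Solving gives u = -2 or u = -13.
Check each candidate in the original equation:
  u = -2: √(49) = 7, while u + 9 = 7 — valid.
  u = -13: √(16) = 4, while u + 9 = -4 — extraneous.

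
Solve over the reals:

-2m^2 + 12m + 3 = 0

m = -0.2404 or m = 6.2404

Discriminant: (12)^2 - 4*(-2)*3 = 168.
Quadratic formula: m = (-12 +/- sqrt(168)) / (-4).
So m = 3 - sqrt(42)/2 ~= -0.2404 or m = 3 + sqrt(42)/2 ~= 6.2404.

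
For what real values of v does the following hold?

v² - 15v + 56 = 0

v = 7 or v = 8

Factor: (v - 7)(v - 8) = 0.
So v = 7 or v = 8.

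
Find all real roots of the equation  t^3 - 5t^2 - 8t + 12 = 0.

t = -2 or t = 1 or t = 6

Possible rational roots are divisors of 12. Testing t = 1 gives 0, so (t - 1) is a factor.
Divide: t^3 - 5t^2 - 8t + 12 = (t - 1)(t^2 - 4t - 12).
Factor the quadratic: t = 6 or t = -2.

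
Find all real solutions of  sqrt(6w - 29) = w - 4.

w = 5 or w = 9

Square both sides: 6w - 29 = (w - 4)^2.
Expand and rearrange: w^2 - 14w + 45 = 0.
Solving gives w = 9 or w = 5.
Check each candidate in the original equation:
  w = 9: sqrt(25) = 5, while w - 4 = 5 — valid.
  w = 5: sqrt(1) = 1, while w - 4 = 1 — valid.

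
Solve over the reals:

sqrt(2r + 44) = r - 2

r = 10

Square both sides: 2r + 44 = (r - 2)^2.
Expand and rearrange: r^2 - 6r - 40 = 0.
Solving gives r = 10 or r = -4.
Check each candidate in the original equation:
  r = 10: sqrt(64) = 8, while r - 2 = 8 — valid.
  r = -4: sqrt(36) = 6, while r - 2 = -6 — extraneous.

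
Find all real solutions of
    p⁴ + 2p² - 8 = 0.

p = -1.4142 or p = 1.4142

Let u = p². The equation becomes u² + 2u - 8 = 0.
Factor: (u + 4)(u - 2) = 0, so u = -4 or u = 2.
p² = -4 < 0 has no real solution.
p² = 2 gives p = ±√(2) ≈ ±1.4142.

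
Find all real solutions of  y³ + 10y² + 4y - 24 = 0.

y = -9.2915 or y = -2 or y = 1.2915

Possible rational roots are divisors of -24. Testing y = -2 gives 0, so (y + 2) is a factor.
Divide: y³ + 10y² + 4y - 24 = (y + 2)(y² + 8y - 12).
Apply the quadratic formula to y² + 8y - 12 = 0: y = (-8 ± √112)/2, i.e. y ≈ 1.2915 or y ≈ -9.2915.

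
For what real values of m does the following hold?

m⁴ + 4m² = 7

Let u = m². The equation becomes u² + 4u - 7 = 0.
By the quadratic formula, u = -2 + √(11) or u = -√(11) - 2.
m² = -2 + √(11) gives m = ±√(-2 + √(11)) ≈ ±1.1474.
m² = -√(11) - 2 < 0 has no real solution.

m = -1.1474 or m = 1.1474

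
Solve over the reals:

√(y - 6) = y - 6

Square both sides: y - 6 = (y - 6)².
Expand and rearrange: y² - 13y + 42 = 0.
Solving gives y = 7 or y = 6.
Check each candidate in the original equation:
  y = 7: √(1) = 1, while y - 6 = 1 — valid.
  y = 6: √(0) = 0, while y - 6 = 0 — valid.

y = 6 or y = 7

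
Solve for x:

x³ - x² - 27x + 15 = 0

Possible rational roots are divisors of 15. Testing x = -5 gives 0, so (x + 5) is a factor.
Divide: x³ - x² - 27x + 15 = (x + 5)(x² - 6x + 3).
Apply the quadratic formula to x² - 6x + 3 = 0: x = (6 ± √24)/2, i.e. x ≈ 5.4495 or x ≈ 0.5505.

x = -5 or x = 0.5505 or x = 5.4495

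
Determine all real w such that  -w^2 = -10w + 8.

w = 0.8769 or w = 9.1231

Rearrange to standard form: -w^2 + 10w - 8 = 0.
Discriminant: (10)^2 - 4*(-1)*(-8) = 68.
Quadratic formula: w = (-10 +/- sqrt(68)) / (-2).
So w = 5 - sqrt(17) ~= 0.8769 or w = sqrt(17) + 5 ~= 9.1231.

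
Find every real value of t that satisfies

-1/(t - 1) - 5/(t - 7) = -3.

Multiply both sides by (t - 1)(t - 7):
-(t - 7) - 5(t - 1) = -3(t - 1)(t - 7).
Expand and collect terms: -3t² + 30t - 33 = 0.
By the quadratic formula, t = (-30 ± √504) / -6, so t ≈ 1.2583 or t ≈ 8.7417.
Neither value makes a denominator zero (t ≠ 1, t ≠ 7), so both are valid.

t = 1.2583 or t = 8.7417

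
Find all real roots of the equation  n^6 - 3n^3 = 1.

n = -0.6715 or n = 1.4892

Let u = n^3. The equation becomes u^2 - 3u - 1 = 0.
By the quadratic formula, u = 3/2 + sqrt(13)/2 or u = 3/2 - sqrt(13)/2.
n^3 = 3/2 + sqrt(13)/2 gives n = (3/2 + sqrt(13)/2)^(1/3) ~= 1.4892.
n^3 = 3/2 - sqrt(13)/2 gives n = -(-3/2 + sqrt(13)/2)^(1/3) ~= -0.6715.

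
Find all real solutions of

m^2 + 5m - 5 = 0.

m = -5.8541 or m = 0.8541

Discriminant: (5)^2 - 4*1*(-5) = 45.
Quadratic formula: m = (-5 +/- sqrt(45)) / 2.
So m = -5/2 + 3*sqrt(5)/2 ~= 0.8541 or m = -3*sqrt(5)/2 - 5/2 ~= -5.8541.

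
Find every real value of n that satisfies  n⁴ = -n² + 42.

n = -2.4495 or n = 2.4495

Let u = n². The equation becomes u² + u - 42 = 0.
Factor: (u - 6)(u + 7) = 0, so u = 6 or u = -7.
n² = 6 gives n = ±√(6) ≈ ±2.4495.
n² = -7 < 0 has no real solution.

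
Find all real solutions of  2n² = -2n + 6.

n = -2.3028 or n = 1.3028

Rearrange to standard form: 2n² + 2n - 6 = 0.
Discriminant: (2)² − 4·2·(-6) = 52.
Quadratic formula: n = (-2 ± √52) / 4.
So n = -1/2 + √(13)/2 ≈ 1.3028 or n = -√(13)/2 - 1/2 ≈ -2.3028.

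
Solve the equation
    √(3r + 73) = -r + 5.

r = -3

Square both sides: 3r + 73 = (-r + 5)².
Expand and rearrange: r² - 13r - 48 = 0.
Solving gives r = 16 or r = -3.
Check each candidate in the original equation:
  r = 16: √(121) = 11, while -r + 5 = -11 — extraneous.
  r = -3: √(64) = 8, while -r + 5 = 8 — valid.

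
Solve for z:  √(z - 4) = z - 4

Square both sides: z - 4 = (z - 4)².
Expand and rearrange: z² - 9z + 20 = 0.
Solving gives z = 5 or z = 4.
Check each candidate in the original equation:
  z = 5: √(1) = 1, while z - 4 = 1 — valid.
  z = 4: √(0) = 0, while z - 4 = 0 — valid.

z = 4 or z = 5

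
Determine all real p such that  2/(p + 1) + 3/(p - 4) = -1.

p = -4.1623 or p = 2.1623

Multiply both sides by (p + 1)(p - 4):
2(p - 4) + 3(p + 1) = -(p + 1)(p - 4).
Expand and collect terms: -p^2 - 2p + 9 = 0.
By the quadratic formula, p = (2 +/- sqrt(40)) / -2, so p ~= -4.1623 or p ~= 2.1623.
Neither value makes a denominator zero (p != -1, p != 4), so both are valid.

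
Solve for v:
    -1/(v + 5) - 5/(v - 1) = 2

Multiply both sides by (v + 5)(v - 1):
-(v - 1) - 5(v + 5) = 2(v + 5)(v - 1).
Expand and collect terms: 2v² + 14v + 14 = 0.
By the quadratic formula, v = (-14 ± √84) / 4, so v ≈ -1.2087 or v ≈ -5.7913.
Neither value makes a denominator zero (v ≠ -5, v ≠ 1), so both are valid.

v = -5.7913 or v = -1.2087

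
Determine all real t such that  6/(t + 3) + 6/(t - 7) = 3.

t = -1.3852 or t = 9.3852

Multiply both sides by (t + 3)(t - 7):
6(t - 7) + 6(t + 3) = 3(t + 3)(t - 7).
Expand and collect terms: 3t² - 24t - 39 = 0.
By the quadratic formula, t = (24 ± √1044) / 6, so t ≈ 9.3852 or t ≈ -1.3852.
Neither value makes a denominator zero (t ≠ -3, t ≠ 7), so both are valid.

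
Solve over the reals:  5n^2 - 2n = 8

Rearrange to standard form: 5n^2 - 2n - 8 = 0.
Discriminant: (-2)^2 - 4*5*(-8) = 164.
Quadratic formula: n = (2 +/- sqrt(164)) / 10.
So n = 1/5 + sqrt(41)/5 ~= 1.4806 or n = 1/5 - sqrt(41)/5 ~= -1.0806.

n = -1.0806 or n = 1.4806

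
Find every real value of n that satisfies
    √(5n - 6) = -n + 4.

n = 2

Square both sides: 5n - 6 = (-n + 4)².
Expand and rearrange: n² - 13n + 22 = 0.
Solving gives n = 11 or n = 2.
Check each candidate in the original equation:
  n = 11: √(49) = 7, while -n + 4 = -7 — extraneous.
  n = 2: √(4) = 2, while -n + 4 = 2 — valid.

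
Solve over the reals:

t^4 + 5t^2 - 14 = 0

Let u = t^2. The equation becomes u^2 + 5u - 14 = 0.
Factor: (u - 2)(u + 7) = 0, so u = 2 or u = -7.
t^2 = 2 gives t = +/-sqrt(2) ~= +/-1.4142.
t^2 = -7 < 0 has no real solution.

t = -1.4142 or t = 1.4142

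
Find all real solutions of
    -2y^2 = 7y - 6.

Rearrange to standard form: -2y^2 - 7y + 6 = 0.
Discriminant: (-7)^2 - 4*(-2)*6 = 97.
Quadratic formula: y = (7 +/- sqrt(97)) / (-4).
So y = -sqrt(97)/4 - 7/4 ~= -4.2122 or y = -7/4 + sqrt(97)/4 ~= 0.7122.

y = -4.2122 or y = 0.7122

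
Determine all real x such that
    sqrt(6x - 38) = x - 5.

x = 7 or x = 9

Square both sides: 6x - 38 = (x - 5)^2.
Expand and rearrange: x^2 - 16x + 63 = 0.
Solving gives x = 9 or x = 7.
Check each candidate in the original equation:
  x = 9: sqrt(16) = 4, while x - 5 = 4 — valid.
  x = 7: sqrt(4) = 2, while x - 5 = 2 — valid.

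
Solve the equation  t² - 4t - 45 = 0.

t = -5 or t = 9

Factor: (t + 5)(t - 9) = 0.
So t = -5 or t = 9.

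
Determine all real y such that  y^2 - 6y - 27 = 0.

y = -3 or y = 9

Factor: (y + 3)(y - 9) = 0.
So y = -3 or y = 9.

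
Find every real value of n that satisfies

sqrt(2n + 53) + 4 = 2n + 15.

Isolate the radical: sqrt(2n + 53) = 2n + 11.
Square both sides: 2n + 53 = (2n + 11)^2.
Expand and rearrange: 4n^2 + 42n + 68 = 0.
Solving gives n = -2 or n = -8.5.
Check each candidate in the original equation:
  n = -2: sqrt(49) = 7, while 2n + 11 = 7 — valid.
  n = -8.5: sqrt(36) = 6, while 2n + 11 = -6 — extraneous.

n = -2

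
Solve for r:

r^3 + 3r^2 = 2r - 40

r = -5

Rearrange: r^3 + 3r^2 - 2r + 40 = 0.
Possible rational roots are divisors of 40. Testing r = -5 gives 0, so (r + 5) is a factor.
Divide: r^3 + 3r^2 - 2r + 40 = (r + 5)(r^2 - 2r + 8).
The quadratic r^2 - 2r + 8 has discriminant -28 < 0, so no further real roots.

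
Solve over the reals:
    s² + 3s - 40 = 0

Factor: (s + 8)(s - 5) = 0.
So s = -8 or s = 5.

s = -8 or s = 5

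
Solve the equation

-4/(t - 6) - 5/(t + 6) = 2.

Multiply both sides by (t - 6)(t + 6):
-4(t + 6) - 5(t - 6) = 2(t - 6)(t + 6).
Expand and collect terms: 2t² + 9t - 78 = 0.
By the quadratic formula, t = (-9 ± √705) / 4, so t ≈ 4.388 or t ≈ -8.888.
Neither value makes a denominator zero (t ≠ 6, t ≠ -6), so both are valid.

t = -8.888 or t = 4.388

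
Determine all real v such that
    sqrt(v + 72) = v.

v = 9

Square both sides: v + 72 = (v)^2.
Expand and rearrange: v^2 - v - 72 = 0.
Solving gives v = 9 or v = -8.
Check each candidate in the original equation:
  v = 9: sqrt(81) = 9, while v = 9 — valid.
  v = -8: sqrt(64) = 8, while v = -8 — extraneous.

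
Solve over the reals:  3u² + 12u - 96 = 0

u = -8 or u = 4

Factor: 3(u + 8)(u - 4) = 0.
So u = -8 or u = 4.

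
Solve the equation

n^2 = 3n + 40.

Bring every term to one side: n^2 - 3n - 40 = 0.
Factor: (n - 8)(n + 5) = 0.
So n = 8 or n = -5.

n = -5 or n = 8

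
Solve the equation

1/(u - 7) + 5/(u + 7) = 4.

Multiply both sides by (u - 7)(u + 7):
(u + 7) + 5(u - 7) = 4(u - 7)(u + 7).
Expand and collect terms: 4u² - 6u - 168 = 0.
By the quadratic formula, u = (6 ± √2724) / 8, so u ≈ 7.274 or u ≈ -5.774.
Neither value makes a denominator zero (u ≠ 7, u ≠ -7), so both are valid.

u = -5.774 or u = 7.274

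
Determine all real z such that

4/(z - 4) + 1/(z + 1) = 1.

z = -0.4721 or z = 8.4721

Multiply both sides by (z - 4)(z + 1):
4(z + 1) + (z - 4) = (z - 4)(z + 1).
Expand and collect terms: z^2 - 8z - 4 = 0.
By the quadratic formula, z = (8 +/- sqrt(80)) / 2, so z ~= 8.4721 or z ~= -0.4721.
Neither value makes a denominator zero (z != 4, z != -1), so both are valid.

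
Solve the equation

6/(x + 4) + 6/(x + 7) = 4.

Multiply both sides by (x + 4)(x + 7):
6(x + 7) + 6(x + 4) = 4(x + 4)(x + 7).
Expand and collect terms: 4x² + 32x + 46 = 0.
By the quadratic formula, x = (-32 ± √288) / 8, so x ≈ -1.8787 or x ≈ -6.1213.
Neither value makes a denominator zero (x ≠ -4, x ≠ -7), so both are valid.

x = -6.1213 or x = -1.8787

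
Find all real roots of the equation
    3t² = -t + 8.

Rearrange to standard form: 3t² + t - 8 = 0.
Discriminant: (1)² − 4·3·(-8) = 97.
Quadratic formula: t = (-1 ± √97) / 6.
So t = -1/6 + √(97)/6 ≈ 1.4748 or t = -√(97)/6 - 1/6 ≈ -1.8081.

t = -1.8081 or t = 1.4748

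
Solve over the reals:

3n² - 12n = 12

n = -0.8284 or n = 4.8284

Rearrange to standard form: 3n² - 12n - 12 = 0.
Discriminant: (-12)² − 4·3·(-12) = 288.
Quadratic formula: n = (12 ± √288) / 6.
So n = 2 + 2·√(2) ≈ 4.8284 or n = 2 - 2·√(2) ≈ -0.8284.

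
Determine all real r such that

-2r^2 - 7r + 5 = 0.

r = -4.1085 or r = 0.6085

Discriminant: (-7)^2 - 4*(-2)*5 = 89.
Quadratic formula: r = (7 +/- sqrt(89)) / (-4).
So r = -sqrt(89)/4 - 7/4 ~= -4.1085 or r = -7/4 + sqrt(89)/4 ~= 0.6085.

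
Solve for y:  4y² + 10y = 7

y = -3.07 or y = 0.57

Rearrange to standard form: 4y² + 10y - 7 = 0.
Discriminant: (10)² − 4·4·(-7) = 212.
Quadratic formula: y = (-10 ± √212) / 8.
So y = -5/4 + √(53)/4 ≈ 0.57 or y = -√(53)/4 - 5/4 ≈ -3.07.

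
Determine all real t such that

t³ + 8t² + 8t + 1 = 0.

Possible rational roots are divisors of 1. Testing t = -1 gives 0, so (t + 1) is a factor.
Divide: t³ + 8t² + 8t + 1 = (t + 1)(t² + 7t + 1).
Apply the quadratic formula to t² + 7t + 1 = 0: t = (-7 ± √45)/2, i.e. t ≈ -0.1459 or t ≈ -6.8541.

t = -6.8541 or t = -1 or t = -0.1459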